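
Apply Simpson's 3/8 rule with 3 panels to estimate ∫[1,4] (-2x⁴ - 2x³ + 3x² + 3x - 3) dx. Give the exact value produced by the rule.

h = (4 − 1)/3 = 1.
Nodes x₀,…,x₃ = 1, 2, 3, 4.
f(x) = -2x⁴ - 2x³ + 3x² + 3x - 3: f₀=-1, f₁=-33, f₂=-183, f₃=-583.
(3h/8)·[f₀ + 3f₁ + 3f₂ + f₃] = 0.375·(-1232) = -462.

-462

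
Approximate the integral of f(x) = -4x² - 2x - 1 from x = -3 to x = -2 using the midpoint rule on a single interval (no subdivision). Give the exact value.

-21

M = (b−a)·f(-2.5) = 1·(-21) = -21.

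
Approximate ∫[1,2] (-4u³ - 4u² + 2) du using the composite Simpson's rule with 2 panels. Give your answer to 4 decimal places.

-22.3333

h = (2 − 1)/2 = 0.5.
Nodes u₀,…,u₂ = 1, 1.5, 2.
f(u) = -4u³ - 4u² + 2: f₀=-6, f₁=-20.5, f₂=-46.
(h/3)·[f₀ + 4f₁ + f₂] = 0.166667·(-134) = -22.3333.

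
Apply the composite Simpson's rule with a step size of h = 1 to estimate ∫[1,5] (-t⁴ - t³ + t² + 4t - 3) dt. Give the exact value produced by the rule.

-704

h = (5 − 1)/4 = 1.
Nodes t₀,…,t₄ = 1, 2, 3, 4, 5.
f(t) = -t⁴ - t³ + t² + 4t - 3: f₀=0, f₁=-15, f₂=-90, f₃=-291, f₄=-708.
(h/3)·[f₀ + 4f₁ + 2f₂ + 4f₃ + f₄] = 0.333333·(-2112) = -704.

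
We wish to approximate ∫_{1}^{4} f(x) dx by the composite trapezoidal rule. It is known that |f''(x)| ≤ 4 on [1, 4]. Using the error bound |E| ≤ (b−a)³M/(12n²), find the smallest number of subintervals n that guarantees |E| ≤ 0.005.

43

Need 108/(12n²) ≤ 0.005.
n² ≥ 108/(12·0.005) = 1800 ⇒ n ≥ 42.4264, so the smallest n is 43.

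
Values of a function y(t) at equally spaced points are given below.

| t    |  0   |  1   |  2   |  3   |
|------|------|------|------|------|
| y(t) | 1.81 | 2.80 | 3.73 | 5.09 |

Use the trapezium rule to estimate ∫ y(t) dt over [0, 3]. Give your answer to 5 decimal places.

h = 1, n = 3.
(h/2)·[y₀ + 2y₁ + 2y₂ + y₃] = 0.5·(19.96) = 9.98000.

9.98000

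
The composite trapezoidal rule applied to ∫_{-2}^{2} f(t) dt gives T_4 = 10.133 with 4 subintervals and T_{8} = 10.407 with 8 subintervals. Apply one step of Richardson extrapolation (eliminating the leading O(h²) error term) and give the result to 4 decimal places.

10.4983

R = (4·T_{8} − T_4) / 3 = (4·10.407 − 10.133)/3 = (31.495)/3 = 10.4983.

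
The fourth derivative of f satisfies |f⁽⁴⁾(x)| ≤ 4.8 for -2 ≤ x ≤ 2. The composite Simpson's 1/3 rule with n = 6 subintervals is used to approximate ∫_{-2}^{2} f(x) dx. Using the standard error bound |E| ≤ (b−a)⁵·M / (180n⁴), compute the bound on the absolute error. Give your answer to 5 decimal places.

0.02107

|E| ≤ (4)⁵·4.8 / (180·6⁴) = 4915.2/233280 = 0.02107.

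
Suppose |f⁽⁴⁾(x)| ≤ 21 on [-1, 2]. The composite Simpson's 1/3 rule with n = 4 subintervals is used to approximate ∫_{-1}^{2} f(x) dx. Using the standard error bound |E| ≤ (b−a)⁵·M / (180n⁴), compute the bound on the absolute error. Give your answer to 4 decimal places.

0.1107

|E| ≤ (3)⁵·21 / (180·4⁴) = 5103/46080 = 0.1107.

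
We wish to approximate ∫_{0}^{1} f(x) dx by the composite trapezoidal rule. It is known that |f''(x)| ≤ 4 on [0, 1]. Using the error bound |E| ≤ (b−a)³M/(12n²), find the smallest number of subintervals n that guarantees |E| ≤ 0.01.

6

Need 4/(12n²) ≤ 0.01.
n² ≥ 4/(12·0.01) = 33.3333 ⇒ n ≥ 5.7735, so the smallest n is 6.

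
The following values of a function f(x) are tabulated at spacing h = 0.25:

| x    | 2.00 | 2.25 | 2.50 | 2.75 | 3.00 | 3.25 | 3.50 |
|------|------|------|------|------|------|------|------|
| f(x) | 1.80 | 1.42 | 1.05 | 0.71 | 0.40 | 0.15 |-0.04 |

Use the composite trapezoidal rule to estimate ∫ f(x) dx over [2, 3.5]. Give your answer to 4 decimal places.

1.1525

h = 0.25, n = 6.
(h/2)·[y₀ + 2y₁ + 2y₂ + 2y₃ + 2y₄ + 2y₅ + y₆] = 0.125·(9.22) = 1.1525.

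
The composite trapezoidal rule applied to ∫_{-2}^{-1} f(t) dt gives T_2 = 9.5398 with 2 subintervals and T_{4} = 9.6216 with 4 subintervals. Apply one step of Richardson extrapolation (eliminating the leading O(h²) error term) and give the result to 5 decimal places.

R = (4·T_{4} − T_2) / 3 = (4·9.6216 − 9.5398)/3 = (28.9466)/3 = 9.64887.

9.64887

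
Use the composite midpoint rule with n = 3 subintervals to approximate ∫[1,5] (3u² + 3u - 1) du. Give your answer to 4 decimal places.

h = (5 − 1)/3 = 1.333333.
Midpoints m₁,…,m₃ = 1.666667, 3, 4.333333.
f(m₁)=12.333333, f(m₂)=35, f(m₃)=68.333333.
h·[f(m₁) + f(m₂) + f(m₃)] = 1.333333·(115.666667) = 154.2222.

154.2222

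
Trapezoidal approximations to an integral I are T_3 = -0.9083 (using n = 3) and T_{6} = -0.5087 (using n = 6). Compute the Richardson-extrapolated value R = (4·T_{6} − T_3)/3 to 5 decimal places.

R = (4·T_{6} − T_3) / 3 = (4·(-0.5087) − (-0.9083))/3 = (-1.1265)/3 = -0.37550.

-0.37550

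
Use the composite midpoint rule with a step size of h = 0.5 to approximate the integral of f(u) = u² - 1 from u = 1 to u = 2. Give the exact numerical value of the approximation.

h = (2 − 1)/2 = 0.5.
Midpoints m₁,…,m₂ = 1.25, 1.75.
f(m₁)=0.5625, f(m₂)=2.0625.
h·[f(m₁) + f(m₂)] = 0.5·(2.625) = 1.3125.

1.3125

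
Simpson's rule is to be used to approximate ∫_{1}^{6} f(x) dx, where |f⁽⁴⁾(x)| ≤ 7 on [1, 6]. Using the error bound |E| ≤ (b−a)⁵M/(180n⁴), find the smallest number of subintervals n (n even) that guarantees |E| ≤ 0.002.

Need 21875/(180n⁴) ≤ 0.002.
n⁴ ≥ 21875/(180·0.002) = 60763.9 ⇒ n ≥ 15.7004, so the smallest even n is 16. (n must be even for Simpson's rule.)

16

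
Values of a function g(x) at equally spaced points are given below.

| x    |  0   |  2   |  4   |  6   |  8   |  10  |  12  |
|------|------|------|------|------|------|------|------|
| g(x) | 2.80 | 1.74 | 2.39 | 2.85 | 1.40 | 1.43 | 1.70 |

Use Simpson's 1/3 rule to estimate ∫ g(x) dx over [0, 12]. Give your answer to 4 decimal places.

h = 2, n = 6.
(h/3)·[y₀ + 4y₁ + 2y₂ + 4y₃ + 2y₄ + 4y₅ + y₆] = 0.666667·(36.16) = 24.1067.

24.1067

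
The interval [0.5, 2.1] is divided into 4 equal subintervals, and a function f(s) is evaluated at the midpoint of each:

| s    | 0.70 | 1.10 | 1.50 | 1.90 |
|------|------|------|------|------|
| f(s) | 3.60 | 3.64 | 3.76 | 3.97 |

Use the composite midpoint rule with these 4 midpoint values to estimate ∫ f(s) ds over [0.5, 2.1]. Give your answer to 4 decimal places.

h = 0.4, n = 4.
h·[y(m₁) + y(m₂) + y(m₃) + y(m₄)] = 0.4·(14.97) = 5.9880.

5.9880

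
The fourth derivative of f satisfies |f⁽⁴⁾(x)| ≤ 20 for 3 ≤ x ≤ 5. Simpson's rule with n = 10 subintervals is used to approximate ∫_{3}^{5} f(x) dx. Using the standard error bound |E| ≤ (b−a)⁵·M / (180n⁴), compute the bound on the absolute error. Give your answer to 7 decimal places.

|E| ≤ (2)⁵·20 / (180·10⁴) = 640/1800000 = 0.0003556.

0.0003556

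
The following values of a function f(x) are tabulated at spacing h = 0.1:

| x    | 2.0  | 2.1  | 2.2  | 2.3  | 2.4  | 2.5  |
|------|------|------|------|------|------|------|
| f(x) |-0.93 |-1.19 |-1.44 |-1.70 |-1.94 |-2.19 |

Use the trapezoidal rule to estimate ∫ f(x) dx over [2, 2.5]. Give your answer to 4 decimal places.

-0.7830

h = 0.1, n = 5.
(h/2)·[y₀ + 2y₁ + 2y₂ + 2y₃ + 2y₄ + y₅] = 0.05·(-15.66) = -0.7830.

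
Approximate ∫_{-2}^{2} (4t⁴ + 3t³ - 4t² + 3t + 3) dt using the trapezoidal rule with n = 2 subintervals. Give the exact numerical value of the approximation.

108

h = (2 − (-2))/2 = 2.
Nodes t₀,…,t₂ = -2, 0, 2.
f(t) = 4t⁴ + 3t³ - 4t² + 3t + 3: f₀=21, f₁=3, f₂=81.
(h/2)·[f₀ + 2f₁ + f₂] = 1·(108) = 108.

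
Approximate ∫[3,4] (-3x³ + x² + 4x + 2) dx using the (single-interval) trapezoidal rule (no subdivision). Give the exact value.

-108

T = (b−a)/2 · [f(3) + f(4)] = 0.5·[(-58) + (-158)] = -108.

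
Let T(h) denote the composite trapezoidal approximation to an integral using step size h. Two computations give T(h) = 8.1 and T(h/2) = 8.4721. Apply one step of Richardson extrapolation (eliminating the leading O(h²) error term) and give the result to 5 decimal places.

8.59613

R = (4·T(h/2) − T(h)) / 3 = (4·8.4721 − 8.1)/3 = (25.7884)/3 = 8.59613.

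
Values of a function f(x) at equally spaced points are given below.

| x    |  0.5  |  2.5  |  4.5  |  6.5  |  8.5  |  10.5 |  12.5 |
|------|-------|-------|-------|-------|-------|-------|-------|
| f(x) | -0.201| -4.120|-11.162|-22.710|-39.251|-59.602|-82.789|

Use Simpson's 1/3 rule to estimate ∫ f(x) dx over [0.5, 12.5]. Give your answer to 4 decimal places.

-353.0293

h = 2, n = 6.
(h/3)·[y₀ + 4y₁ + 2y₂ + 4y₃ + 2y₄ + 4y₅ + y₆] = 0.666667·(-529.544) = -353.0293.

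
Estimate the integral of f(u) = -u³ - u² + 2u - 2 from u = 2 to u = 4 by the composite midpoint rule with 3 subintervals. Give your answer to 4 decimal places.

h = (4 − 2)/3 = 0.666667.
Midpoints m₁,…,m₃ = 2.333333, 3, 3.666667.
f(m₁)=-15.481481, f(m₂)=-32, f(m₃)=-57.407407.
h·[f(m₁) + f(m₂) + f(m₃)] = 0.666667·(-104.888889) = -69.9259.

-69.9259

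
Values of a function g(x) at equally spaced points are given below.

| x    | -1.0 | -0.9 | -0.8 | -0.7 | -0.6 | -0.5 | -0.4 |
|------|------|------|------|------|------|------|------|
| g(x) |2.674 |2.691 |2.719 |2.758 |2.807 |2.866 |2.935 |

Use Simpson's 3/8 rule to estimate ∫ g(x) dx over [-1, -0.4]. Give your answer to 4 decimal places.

1.6640

h = 0.1, n = 6.
(3h/8)·[y₀ + 3y₁ + 3y₂ + 2y₃ + 3y₄ + 3y₅ + y₆] = 0.0375·(44.374) = 1.6640.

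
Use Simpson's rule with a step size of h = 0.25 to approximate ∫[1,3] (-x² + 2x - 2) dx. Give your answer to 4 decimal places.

-4.6667

h = (3 − 1)/8 = 0.25.
Nodes x₀,…,x₈ = 1, 1.25, 1.5, 1.75, 2, 2.25, 2.5, 2.75, 3.
f(x) = -x² + 2x - 2: f₀=-1, f₁=-1.0625, f₂=-1.25, f₃=-1.5625, f₄=-2, f₅=-2.5625, f₆=-3.25, f₇=-4.0625, f₈=-5.
(h/3)·[f₀ + 4f₁ + 2f₂ + 4f₃ + 2f₄ + 4f₅ + 2f₆ + 4f₇ + f₈] = 0.083333·(-56) = -4.6667.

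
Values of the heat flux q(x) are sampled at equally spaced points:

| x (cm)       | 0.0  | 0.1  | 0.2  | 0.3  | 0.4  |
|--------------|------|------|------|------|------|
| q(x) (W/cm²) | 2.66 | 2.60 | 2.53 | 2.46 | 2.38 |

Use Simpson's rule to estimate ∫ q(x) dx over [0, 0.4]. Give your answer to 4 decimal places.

h = 0.1, n = 4.
(h/3)·[y₀ + 4y₁ + 2y₂ + 4y₃ + y₄] = 0.033333·(30.34) = 1.0113.

1.0113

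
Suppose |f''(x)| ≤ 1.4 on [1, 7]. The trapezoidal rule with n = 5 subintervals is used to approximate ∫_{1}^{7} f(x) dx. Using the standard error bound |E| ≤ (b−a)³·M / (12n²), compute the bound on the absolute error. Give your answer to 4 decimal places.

|E| ≤ (6)³·1.4 / (12·5²) = 302.4/300 = 1.0080.

1.0080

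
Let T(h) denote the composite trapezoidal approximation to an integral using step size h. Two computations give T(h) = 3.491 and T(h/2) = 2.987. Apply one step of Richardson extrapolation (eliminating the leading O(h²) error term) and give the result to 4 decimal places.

R = (4·T(h/2) − T(h)) / 3 = (4·2.987 − 3.491)/3 = (8.457)/3 = 2.8190.

2.8190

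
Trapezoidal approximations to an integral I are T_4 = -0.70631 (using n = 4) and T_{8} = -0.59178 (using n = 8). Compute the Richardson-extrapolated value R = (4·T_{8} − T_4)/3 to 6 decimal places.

R = (4·T_{8} − T_4) / 3 = (4·(-0.59178) − (-0.70631))/3 = (-1.66081)/3 = -0.553603.

-0.553603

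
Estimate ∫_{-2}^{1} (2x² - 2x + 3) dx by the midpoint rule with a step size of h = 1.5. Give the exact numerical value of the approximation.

16.875

h = (1 − (-2))/2 = 1.5.
Midpoints m₁,…,m₂ = -1.25, 0.25.
f(m₁)=8.625, f(m₂)=2.625.
h·[f(m₁) + f(m₂)] = 1.5·(11.25) = 16.875.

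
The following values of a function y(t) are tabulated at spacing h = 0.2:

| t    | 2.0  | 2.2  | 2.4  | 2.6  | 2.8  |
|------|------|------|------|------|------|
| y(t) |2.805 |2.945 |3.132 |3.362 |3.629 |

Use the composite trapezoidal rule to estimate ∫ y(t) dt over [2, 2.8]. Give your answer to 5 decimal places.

2.53120

h = 0.2, n = 4.
(h/2)·[y₀ + 2y₁ + 2y₂ + 2y₃ + y₄] = 0.1·(25.312) = 2.53120.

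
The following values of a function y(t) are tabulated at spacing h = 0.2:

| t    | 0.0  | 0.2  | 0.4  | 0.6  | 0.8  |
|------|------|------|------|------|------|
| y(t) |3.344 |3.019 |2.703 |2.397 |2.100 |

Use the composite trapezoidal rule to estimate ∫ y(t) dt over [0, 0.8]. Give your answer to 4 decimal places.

h = 0.2, n = 4.
(h/2)·[y₀ + 2y₁ + 2y₂ + 2y₃ + y₄] = 0.1·(21.682) = 2.1682.

2.1682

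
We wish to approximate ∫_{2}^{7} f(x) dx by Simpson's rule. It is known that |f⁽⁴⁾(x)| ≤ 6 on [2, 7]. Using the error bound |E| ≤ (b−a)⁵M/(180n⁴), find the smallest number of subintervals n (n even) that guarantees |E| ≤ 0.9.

Need 18750/(180n⁴) ≤ 0.9.
n⁴ ≥ 18750/(180·0.9) = 115.741 ⇒ n ≥ 3.2800, so the smallest even n is 4. (n must be even for Simpson's rule.)

4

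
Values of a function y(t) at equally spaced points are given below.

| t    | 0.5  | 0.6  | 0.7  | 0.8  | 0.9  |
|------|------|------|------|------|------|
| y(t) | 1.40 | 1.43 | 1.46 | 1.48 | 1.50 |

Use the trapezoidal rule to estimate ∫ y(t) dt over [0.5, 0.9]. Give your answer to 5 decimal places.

h = 0.1, n = 4.
(h/2)·[y₀ + 2y₁ + 2y₂ + 2y₃ + y₄] = 0.05·(11.64) = 0.58200.

0.58200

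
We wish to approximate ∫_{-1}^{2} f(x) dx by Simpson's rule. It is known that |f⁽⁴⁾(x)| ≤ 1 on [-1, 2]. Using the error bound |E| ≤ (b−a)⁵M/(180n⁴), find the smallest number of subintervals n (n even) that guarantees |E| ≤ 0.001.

Need 243/(180n⁴) ≤ 0.001.
n⁴ ≥ 243/(180·0.001) = 1350 ⇒ n ≥ 6.0615, so the smallest even n is 8. (n must be even for Simpson's rule.)

8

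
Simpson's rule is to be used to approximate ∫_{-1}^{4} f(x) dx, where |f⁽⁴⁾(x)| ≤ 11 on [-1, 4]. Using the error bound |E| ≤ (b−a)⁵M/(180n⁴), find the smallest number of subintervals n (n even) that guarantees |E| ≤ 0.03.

10

Need 34375/(180n⁴) ≤ 0.03.
n⁴ ≥ 34375/(180·0.03) = 6365.74 ⇒ n ≥ 8.9323, so the smallest even n is 10. (n must be even for Simpson's rule.)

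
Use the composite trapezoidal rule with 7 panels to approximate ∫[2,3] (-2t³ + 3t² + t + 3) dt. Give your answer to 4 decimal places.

-8.0408

h = (3 − 2)/7 = 0.142857.
Nodes t₀,…,t₇ = 2, 2.142857, 2.285714, 2.428571, 2.571429, 2.714286, 2.857143, 3.
f(t) = -2t³ + 3t² + t + 3: f₀=1, f₁=-0.760933, f₂=-2.924198, f₃=-5.524781, f₄=-8.597668, f₅=-12.177843, f₆=-16.300292, f₇=-21.
(h/2)·[f₀ + 2f₁ + 2f₂ + 2f₃ + 2f₄ + 2f₅ + 2f₆ + f₇] = 0.071429·(-112.571429) = -8.0408.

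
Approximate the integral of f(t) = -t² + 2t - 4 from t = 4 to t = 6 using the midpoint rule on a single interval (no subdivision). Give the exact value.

M = (b−a)·f(5) = 2·(-19) = -38.

-38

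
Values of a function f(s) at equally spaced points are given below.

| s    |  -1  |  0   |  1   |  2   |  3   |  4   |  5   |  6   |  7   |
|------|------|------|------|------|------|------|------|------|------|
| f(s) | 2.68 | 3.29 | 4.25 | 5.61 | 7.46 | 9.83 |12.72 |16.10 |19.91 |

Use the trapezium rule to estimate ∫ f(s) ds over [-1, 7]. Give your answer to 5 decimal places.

70.55500

h = 1, n = 8.
(h/2)·[y₀ + 2y₁ + 2y₂ + 2y₃ + 2y₄ + 2y₅ + 2y₆ + 2y₇ + y₈] = 0.5·(141.11) = 70.55500.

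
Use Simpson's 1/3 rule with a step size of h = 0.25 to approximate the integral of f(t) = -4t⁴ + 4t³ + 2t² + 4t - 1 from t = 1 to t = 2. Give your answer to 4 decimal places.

h = (2 − 1)/4 = 0.25.
Nodes t₀,…,t₄ = 1, 1.25, 1.5, 1.75, 2.
f(t) = -4t⁴ + 4t³ + 2t² + 4t - 1: f₀=5, f₁=5.171875, f₂=2.75, f₃=-3.953125, f₄=-17.
(h/3)·[f₀ + 4f₁ + 2f₂ + 4f₃ + f₄] = 0.083333·(-1.625) = -0.1354.

-0.1354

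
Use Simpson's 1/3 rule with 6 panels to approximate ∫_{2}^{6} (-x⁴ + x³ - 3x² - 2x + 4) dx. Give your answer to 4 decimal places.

h = (6 − 2)/6 = 0.666667.
Nodes x₀,…,x₆ = 2, 2.666667, 3.333333, 4, 4.666667, 5.333333, 6.
f(x) = -x⁴ + x³ - 3x² - 2x + 4: f₀=-20, f₁=-54.271605, f₂=-122.419753, f₃=-244, f₄=-443.308642, f₅=-749.382716, f₆=-1196.
(h/3)·[f₀ + 4f₁ + 2f₂ + 4f₃ + 2f₄ + 4f₅ + f₆] = 0.222222·(-6538.074074) = -1452.9053.

-1452.9053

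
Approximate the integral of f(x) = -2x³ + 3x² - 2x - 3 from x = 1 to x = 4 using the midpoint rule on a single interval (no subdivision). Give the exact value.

-61.5

M = (b−a)·f(2.5) = 3·(-20.5) = -61.5.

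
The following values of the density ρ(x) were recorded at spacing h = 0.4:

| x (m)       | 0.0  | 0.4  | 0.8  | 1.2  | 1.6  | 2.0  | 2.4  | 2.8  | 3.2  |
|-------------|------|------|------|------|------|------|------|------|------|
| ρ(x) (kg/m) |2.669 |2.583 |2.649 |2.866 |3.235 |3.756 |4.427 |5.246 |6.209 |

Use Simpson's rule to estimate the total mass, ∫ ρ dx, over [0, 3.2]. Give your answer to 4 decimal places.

11.6405

h = 0.4, n = 8.
(h/3)·[y₀ + 4y₁ + 2y₂ + 4y₃ + 2y₄ + 4y₅ + 2y₆ + 4y₇ + y₈] = 0.133333·(87.304) = 11.6405.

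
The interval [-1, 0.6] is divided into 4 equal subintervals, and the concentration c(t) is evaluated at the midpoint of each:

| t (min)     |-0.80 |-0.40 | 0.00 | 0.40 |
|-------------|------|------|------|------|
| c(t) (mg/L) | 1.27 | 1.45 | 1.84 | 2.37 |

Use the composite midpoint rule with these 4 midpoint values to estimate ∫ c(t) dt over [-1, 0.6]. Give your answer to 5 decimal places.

h = 0.4, n = 4.
h·[y(m₁) + y(m₂) + y(m₃) + y(m₄)] = 0.4·(6.93) = 2.77200.

2.77200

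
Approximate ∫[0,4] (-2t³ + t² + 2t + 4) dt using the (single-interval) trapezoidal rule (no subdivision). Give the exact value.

-192

T = (b−a)/2 · [f(0) + f(4)] = 2·[4 + (-100)] = -192.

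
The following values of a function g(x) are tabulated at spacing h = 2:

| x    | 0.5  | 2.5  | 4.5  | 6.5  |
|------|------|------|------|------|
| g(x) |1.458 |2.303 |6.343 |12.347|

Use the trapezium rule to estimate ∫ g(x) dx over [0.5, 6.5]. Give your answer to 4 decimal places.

31.0970

h = 2, n = 3.
(h/2)·[y₀ + 2y₁ + 2y₂ + y₃] = 1·(31.097) = 31.0970.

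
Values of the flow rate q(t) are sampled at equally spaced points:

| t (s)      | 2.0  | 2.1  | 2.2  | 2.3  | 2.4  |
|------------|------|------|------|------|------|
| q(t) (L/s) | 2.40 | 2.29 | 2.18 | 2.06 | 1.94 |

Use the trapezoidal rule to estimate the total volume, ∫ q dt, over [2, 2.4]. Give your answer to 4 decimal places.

0.8700

h = 0.1, n = 4.
(h/2)·[y₀ + 2y₁ + 2y₂ + 2y₃ + y₄] = 0.05·(17.40) = 0.8700.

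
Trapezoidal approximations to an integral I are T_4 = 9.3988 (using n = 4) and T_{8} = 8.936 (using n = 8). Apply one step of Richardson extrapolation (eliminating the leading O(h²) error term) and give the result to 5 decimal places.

R = (4·T_{8} − T_4) / 3 = (4·8.936 − 9.3988)/3 = (26.3452)/3 = 8.78173.

8.78173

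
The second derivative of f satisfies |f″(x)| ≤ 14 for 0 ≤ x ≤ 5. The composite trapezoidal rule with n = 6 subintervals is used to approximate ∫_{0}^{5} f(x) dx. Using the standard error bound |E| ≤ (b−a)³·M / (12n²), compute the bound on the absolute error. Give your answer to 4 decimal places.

4.0509

|E| ≤ (5)³·14 / (12·6²) = 1750/432 = 4.0509.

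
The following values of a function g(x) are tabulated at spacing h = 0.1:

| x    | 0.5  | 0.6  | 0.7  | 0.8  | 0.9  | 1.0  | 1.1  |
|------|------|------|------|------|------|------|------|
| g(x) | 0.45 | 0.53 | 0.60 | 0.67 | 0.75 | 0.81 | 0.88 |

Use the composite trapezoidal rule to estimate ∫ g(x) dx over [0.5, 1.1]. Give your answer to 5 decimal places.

0.40250

h = 0.1, n = 6.
(h/2)·[y₀ + 2y₁ + 2y₂ + 2y₃ + 2y₄ + 2y₅ + y₆] = 0.05·(8.05) = 0.40250.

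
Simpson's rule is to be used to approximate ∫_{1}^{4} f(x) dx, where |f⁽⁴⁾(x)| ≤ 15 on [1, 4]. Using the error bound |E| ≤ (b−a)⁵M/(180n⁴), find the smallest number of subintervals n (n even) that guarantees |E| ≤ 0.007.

8

Need 3645/(180n⁴) ≤ 0.007.
n⁴ ≥ 3645/(180·0.007) = 2892.86 ⇒ n ≥ 7.3338, so the smallest even n is 8. (n must be even for Simpson's rule.)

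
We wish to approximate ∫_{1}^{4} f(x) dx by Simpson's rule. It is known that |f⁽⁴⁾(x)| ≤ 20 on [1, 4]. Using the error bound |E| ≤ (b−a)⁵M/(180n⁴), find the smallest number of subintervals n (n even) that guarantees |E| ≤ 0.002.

12

Need 4860/(180n⁴) ≤ 0.002.
n⁴ ≥ 4860/(180·0.002) = 13500 ⇒ n ≥ 10.7791, so the smallest even n is 12. (n must be even for Simpson's rule.)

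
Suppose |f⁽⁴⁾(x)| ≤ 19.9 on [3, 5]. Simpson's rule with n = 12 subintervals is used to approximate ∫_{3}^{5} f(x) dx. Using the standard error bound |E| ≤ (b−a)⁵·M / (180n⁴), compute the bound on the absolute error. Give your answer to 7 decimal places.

|E| ≤ (2)⁵·19.9 / (180·12⁴) = 636.8/3732480 = 0.0001706.

0.0001706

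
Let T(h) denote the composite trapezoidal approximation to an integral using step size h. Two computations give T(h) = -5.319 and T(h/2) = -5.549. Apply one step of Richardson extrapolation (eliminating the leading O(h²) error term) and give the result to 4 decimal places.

-5.6257

R = (4·T(h/2) − T(h)) / 3 = (4·(-5.549) − (-5.319))/3 = (-16.877)/3 = -5.6257.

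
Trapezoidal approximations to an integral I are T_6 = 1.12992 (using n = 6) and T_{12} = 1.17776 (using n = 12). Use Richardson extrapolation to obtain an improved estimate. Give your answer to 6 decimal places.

R = (4·T_{12} − T_6) / 3 = (4·1.17776 − 1.12992)/3 = (3.58112)/3 = 1.193707.

1.193707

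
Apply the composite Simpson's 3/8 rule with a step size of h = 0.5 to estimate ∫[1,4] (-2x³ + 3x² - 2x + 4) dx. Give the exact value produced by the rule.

-67.5

h = (4 − 1)/6 = 0.5.
Nodes x₀,…,x₆ = 1, 1.5, 2, 2.5, 3, 3.5, 4.
f(x) = -2x³ + 3x² - 2x + 4: f₀=3, f₁=1, f₂=-4, f₃=-13.5, f₄=-29, f₅=-52, f₆=-84.
(3h/8)·[f₀ + 3f₁ + 3f₂ + 2f₃ + 3f₄ + 3f₅ + f₆] = 0.1875·(-360) = -67.5.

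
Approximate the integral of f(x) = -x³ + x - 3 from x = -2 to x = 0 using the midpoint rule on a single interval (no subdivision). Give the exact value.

M = (b−a)·f(-1) = 2·(-3) = -6.

-6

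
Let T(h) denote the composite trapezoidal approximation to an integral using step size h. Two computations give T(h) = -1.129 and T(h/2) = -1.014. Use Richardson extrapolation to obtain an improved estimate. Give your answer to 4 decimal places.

R = (4·T(h/2) − T(h)) / 3 = (4·(-1.014) − (-1.129))/3 = (-2.927)/3 = -0.9757.

-0.9757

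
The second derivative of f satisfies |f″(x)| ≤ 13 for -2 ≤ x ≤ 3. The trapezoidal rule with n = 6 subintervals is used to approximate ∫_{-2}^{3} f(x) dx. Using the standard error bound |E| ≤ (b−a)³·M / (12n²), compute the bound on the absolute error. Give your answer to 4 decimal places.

|E| ≤ (5)³·13 / (12·6²) = 1625/432 = 3.7616.

3.7616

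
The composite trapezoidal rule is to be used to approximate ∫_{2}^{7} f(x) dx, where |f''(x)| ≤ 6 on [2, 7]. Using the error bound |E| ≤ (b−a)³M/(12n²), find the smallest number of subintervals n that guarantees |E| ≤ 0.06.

Need 750/(12n²) ≤ 0.06.
n² ≥ 750/(12·0.06) = 1041.67 ⇒ n ≥ 32.2749, so the smallest n is 33.

33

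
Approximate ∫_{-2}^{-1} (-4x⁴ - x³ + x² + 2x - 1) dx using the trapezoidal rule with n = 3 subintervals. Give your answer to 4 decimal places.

-23.6502

h = (-1 − (-2))/3 = 0.333333.
Nodes x₀,…,x₃ = -2, -1.666667, -1.333333, -1.
f(x) = -4x⁴ - x³ + x² + 2x - 1: f₀=-57, f₁=-27.790123, f₂=-12.160494, f₃=-5.
(h/2)·[f₀ + 2f₁ + 2f₂ + f₃] = 0.166667·(-141.901235) = -23.6502.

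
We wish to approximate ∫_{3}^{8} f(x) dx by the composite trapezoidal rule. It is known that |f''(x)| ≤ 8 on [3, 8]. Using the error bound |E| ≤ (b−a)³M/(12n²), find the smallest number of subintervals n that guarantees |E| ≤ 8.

Need 1000/(12n²) ≤ 8.
n² ≥ 1000/(12·8) = 10.4167 ⇒ n ≥ 3.2275, so the smallest n is 4.

4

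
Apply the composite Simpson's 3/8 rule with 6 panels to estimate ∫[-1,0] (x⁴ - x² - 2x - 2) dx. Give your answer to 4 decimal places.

h = (0 − (-1))/6 = 0.166667.
Nodes x₀,…,x₆ = -1, -0.833333, -0.666667, -0.5, -0.333333, -0.166667, 0.
f(x) = x⁴ - x² - 2x - 2: f₀=0, f₁=-0.545525, f₂=-0.913580, f₃=-1.1875, f₄=-1.432099, f₅=-1.693673, f₆=-2.
(3h/8)·[f₀ + 3f₁ + 3f₂ + 2f₃ + 3f₄ + 3f₅ + f₆] = 0.0625·(-18.129630) = -1.1331.

-1.1331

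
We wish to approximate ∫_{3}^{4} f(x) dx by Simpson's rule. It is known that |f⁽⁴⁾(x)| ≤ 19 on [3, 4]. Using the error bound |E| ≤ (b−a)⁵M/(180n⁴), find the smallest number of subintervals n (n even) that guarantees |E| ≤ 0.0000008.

Need 19/(180n⁴) ≤ 0.0000008.
n⁴ ≥ 19/(180·0.0000008) = 131944 ⇒ n ≥ 19.0589, so the smallest even n is 20. (n must be even for Simpson's rule.)

20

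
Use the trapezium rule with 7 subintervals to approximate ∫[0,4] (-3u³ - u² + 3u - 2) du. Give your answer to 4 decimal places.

-201.4694

h = (4 − 0)/7 = 0.571429.
Nodes u₀,…,u₇ = 0, 0.571429, 1.142857, 1.714286, 2.285714, 2.857143, 3.428571, 4.
f(u) = -3u³ - u² + 3u - 2: f₀=-2, f₁=-1.172012, f₂=-4.355685, f₃=-14.909621, f₄=-36.192420, f₅=-71.562682, f₆=-124.379009, f₇=-198.
(h/2)·[f₀ + 2f₁ + 2f₂ + 2f₃ + 2f₄ + 2f₅ + 2f₆ + f₇] = 0.285714·(-705.142857) = -201.4694.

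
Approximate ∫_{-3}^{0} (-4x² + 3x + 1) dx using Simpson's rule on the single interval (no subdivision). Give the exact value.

-46.5

S = (b−a)/6 · [f(-3) + 4f(-1.5) + f(0)] = 0.5·[(-44) + 4·(-12.5) + 1] = -46.5.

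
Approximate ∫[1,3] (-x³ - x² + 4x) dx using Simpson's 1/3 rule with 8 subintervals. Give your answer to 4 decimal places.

-12.6667

h = (3 − 1)/8 = 0.25.
Nodes x₀,…,x₈ = 1, 1.25, 1.5, 1.75, 2, 2.25, 2.5, 2.75, 3.
f(x) = -x³ - x² + 4x: f₀=2, f₁=1.484375, f₂=0.375, f₃=-1.421875, f₄=-4, f₅=-7.453125, f₆=-11.875, f₇=-17.359375, f₈=-24.
(h/3)·[f₀ + 4f₁ + 2f₂ + 4f₃ + 2f₄ + 4f₅ + 2f₆ + 4f₇ + f₈] = 0.083333·(-152) = -12.6667.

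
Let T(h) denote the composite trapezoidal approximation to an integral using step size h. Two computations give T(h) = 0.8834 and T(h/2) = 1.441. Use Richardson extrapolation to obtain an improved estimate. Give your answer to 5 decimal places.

R = (4·T(h/2) − T(h)) / 3 = (4·1.441 − 0.8834)/3 = (4.8806)/3 = 1.62687.

1.62687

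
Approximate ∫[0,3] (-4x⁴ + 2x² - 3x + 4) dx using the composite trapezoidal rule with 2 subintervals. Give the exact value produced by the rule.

h = (3 − 0)/2 = 1.5.
Nodes x₀,…,x₂ = 0, 1.5, 3.
f(x) = -4x⁴ + 2x² - 3x + 4: f₀=4, f₁=-16.25, f₂=-311.
(h/2)·[f₀ + 2f₁ + f₂] = 0.75·(-339.5) = -254.625.

-254.625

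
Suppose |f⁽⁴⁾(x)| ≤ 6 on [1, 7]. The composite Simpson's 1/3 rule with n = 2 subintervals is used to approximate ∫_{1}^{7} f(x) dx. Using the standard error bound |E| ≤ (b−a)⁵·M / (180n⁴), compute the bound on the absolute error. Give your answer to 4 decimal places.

16.2000

|E| ≤ (6)⁵·6 / (180·2⁴) = 46656/2880 = 16.2000.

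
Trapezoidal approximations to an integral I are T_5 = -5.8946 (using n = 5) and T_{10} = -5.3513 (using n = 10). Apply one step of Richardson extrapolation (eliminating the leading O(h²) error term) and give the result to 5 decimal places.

-5.17020

R = (4·T_{10} − T_5) / 3 = (4·(-5.3513) − (-5.8946))/3 = (-15.5106)/3 = -5.17020.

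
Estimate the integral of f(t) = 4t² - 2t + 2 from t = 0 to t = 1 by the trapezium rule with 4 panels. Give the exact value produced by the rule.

2.375

h = (1 − 0)/4 = 0.25.
Nodes t₀,…,t₄ = 0, 0.25, 0.5, 0.75, 1.
f(t) = 4t² - 2t + 2: f₀=2, f₁=1.75, f₂=2, f₃=2.75, f₄=4.
(h/2)·[f₀ + 2f₁ + 2f₂ + 2f₃ + f₄] = 0.125·(19) = 2.375.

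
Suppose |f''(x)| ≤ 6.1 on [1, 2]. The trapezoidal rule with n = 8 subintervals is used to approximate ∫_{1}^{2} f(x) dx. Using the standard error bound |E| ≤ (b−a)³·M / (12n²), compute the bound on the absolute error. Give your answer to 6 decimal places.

0.007943

|E| ≤ (1)³·6.1 / (12·8²) = 6.1/768 = 0.007943.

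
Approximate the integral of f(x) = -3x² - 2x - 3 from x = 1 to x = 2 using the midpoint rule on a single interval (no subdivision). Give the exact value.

-12.75

M = (b−a)·f(1.5) = 1·(-12.75) = -12.75.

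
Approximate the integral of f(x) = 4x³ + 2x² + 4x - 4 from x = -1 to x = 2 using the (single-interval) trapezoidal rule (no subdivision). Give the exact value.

51

T = (b−a)/2 · [f(-1) + f(2)] = 1.5·[(-10) + 44] = 51.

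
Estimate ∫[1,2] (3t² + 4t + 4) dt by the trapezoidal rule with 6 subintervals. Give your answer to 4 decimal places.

17.0139

h = (2 − 1)/6 = 0.166667.
Nodes t₀,…,t₆ = 1, 1.166667, 1.333333, 1.5, 1.666667, 1.833333, 2.
f(t) = 3t² + 4t + 4: f₀=11, f₁=12.75, f₂=14.666667, f₃=16.75, f₄=19, f₅=21.416667, f₆=24.
(h/2)·[f₀ + 2f₁ + 2f₂ + 2f₃ + 2f₄ + 2f₅ + f₆] = 0.083333·(204.166667) = 17.0139.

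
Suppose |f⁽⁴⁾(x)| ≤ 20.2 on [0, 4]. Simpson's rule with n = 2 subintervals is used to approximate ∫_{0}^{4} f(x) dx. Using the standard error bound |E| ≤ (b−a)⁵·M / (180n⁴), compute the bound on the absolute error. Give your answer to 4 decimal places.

7.1822

|E| ≤ (4)⁵·20.2 / (180·2⁴) = 20684.8/2880 = 7.1822.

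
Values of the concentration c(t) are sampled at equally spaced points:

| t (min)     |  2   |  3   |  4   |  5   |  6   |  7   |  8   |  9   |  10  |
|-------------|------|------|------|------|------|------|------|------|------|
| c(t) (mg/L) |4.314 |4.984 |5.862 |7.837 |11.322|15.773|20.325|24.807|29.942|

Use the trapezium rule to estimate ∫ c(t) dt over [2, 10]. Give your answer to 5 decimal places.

108.03800

h = 1, n = 8.
(h/2)·[y₀ + 2y₁ + 2y₂ + 2y₃ + 2y₄ + 2y₅ + 2y₆ + 2y₇ + y₈] = 0.5·(216.076) = 108.03800.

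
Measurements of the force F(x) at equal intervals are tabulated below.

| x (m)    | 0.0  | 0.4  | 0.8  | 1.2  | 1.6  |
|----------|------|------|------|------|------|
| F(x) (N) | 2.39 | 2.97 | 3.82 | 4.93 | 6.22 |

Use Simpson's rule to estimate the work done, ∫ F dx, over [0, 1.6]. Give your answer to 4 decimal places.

h = 0.4, n = 4.
(h/3)·[y₀ + 4y₁ + 2y₂ + 4y₃ + y₄] = 0.133333·(47.85) = 6.3800.

6.3800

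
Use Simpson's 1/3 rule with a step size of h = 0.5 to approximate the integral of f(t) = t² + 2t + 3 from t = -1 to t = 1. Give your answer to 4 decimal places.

h = (1 − (-1))/4 = 0.5.
Nodes t₀,…,t₄ = -1, -0.5, 0, 0.5, 1.
f(t) = t² + 2t + 3: f₀=2, f₁=2.25, f₂=3, f₃=4.25, f₄=6.
(h/3)·[f₀ + 4f₁ + 2f₂ + 4f₃ + f₄] = 0.166667·(40) = 6.6667.

6.6667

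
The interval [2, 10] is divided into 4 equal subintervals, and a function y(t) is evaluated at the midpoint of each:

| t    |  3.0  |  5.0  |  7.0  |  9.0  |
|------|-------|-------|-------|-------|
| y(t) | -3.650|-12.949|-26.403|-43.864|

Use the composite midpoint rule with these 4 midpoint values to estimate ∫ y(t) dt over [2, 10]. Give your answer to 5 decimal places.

h = 2, n = 4.
h·[y(m₁) + y(m₂) + y(m₃) + y(m₄)] = 2·(-86.866) = -173.73200.

-173.73200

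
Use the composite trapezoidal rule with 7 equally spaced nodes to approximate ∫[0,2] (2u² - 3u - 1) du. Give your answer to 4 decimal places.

h = (2 − 0)/6 = 0.333333.
Nodes u₀,…,u₆ = 0, 0.333333, 0.666667, 1, 1.333333, 1.666667, 2.
f(u) = 2u² - 3u - 1: f₀=-1, f₁=-1.777778, f₂=-2.111111, f₃=-2, f₄=-1.444444, f₅=-0.444444, f₆=1.
(h/2)·[f₀ + 2f₁ + 2f₂ + 2f₃ + 2f₄ + 2f₅ + f₆] = 0.166667·(-15.555556) = -2.5926.

-2.5926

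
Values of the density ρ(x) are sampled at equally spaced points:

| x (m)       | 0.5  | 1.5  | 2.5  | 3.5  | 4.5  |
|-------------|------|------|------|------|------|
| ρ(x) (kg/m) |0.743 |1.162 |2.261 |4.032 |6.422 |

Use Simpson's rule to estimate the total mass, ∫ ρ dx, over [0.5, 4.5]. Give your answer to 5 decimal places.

10.82100

h = 1, n = 4.
(h/3)·[y₀ + 4y₁ + 2y₂ + 4y₃ + y₄] = 0.333333·(32.463) = 10.82100.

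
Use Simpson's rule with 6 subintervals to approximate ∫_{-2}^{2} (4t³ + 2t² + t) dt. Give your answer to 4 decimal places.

10.6667

h = (2 − (-2))/6 = 0.666667.
Nodes t₀,…,t₆ = -2, -1.333333, -0.666667, 0, 0.666667, 1.333333, 2.
f(t) = 4t³ + 2t² + t: f₀=-26, f₁=-7.259259, f₂=-0.962963, f₃=0, f₄=2.740741, f₅=14.370370, f₆=42.
(h/3)·[f₀ + 4f₁ + 2f₂ + 4f₃ + 2f₄ + 4f₅ + f₆] = 0.222222·(48) = 10.6667.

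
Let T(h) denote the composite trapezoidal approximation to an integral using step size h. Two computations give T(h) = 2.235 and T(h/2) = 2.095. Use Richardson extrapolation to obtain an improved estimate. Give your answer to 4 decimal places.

2.0483

R = (4·T(h/2) − T(h)) / 3 = (4·2.095 − 2.235)/3 = (6.145)/3 = 2.0483.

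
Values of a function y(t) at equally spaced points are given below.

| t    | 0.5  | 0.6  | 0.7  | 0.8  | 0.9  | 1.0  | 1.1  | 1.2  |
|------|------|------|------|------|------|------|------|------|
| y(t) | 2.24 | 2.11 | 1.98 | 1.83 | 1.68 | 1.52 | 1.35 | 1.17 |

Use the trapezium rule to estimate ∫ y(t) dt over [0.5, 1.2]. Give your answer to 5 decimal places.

1.21750

h = 0.1, n = 7.
(h/2)·[y₀ + 2y₁ + 2y₂ + 2y₃ + 2y₄ + 2y₅ + 2y₆ + y₇] = 0.05·(24.35) = 1.21750.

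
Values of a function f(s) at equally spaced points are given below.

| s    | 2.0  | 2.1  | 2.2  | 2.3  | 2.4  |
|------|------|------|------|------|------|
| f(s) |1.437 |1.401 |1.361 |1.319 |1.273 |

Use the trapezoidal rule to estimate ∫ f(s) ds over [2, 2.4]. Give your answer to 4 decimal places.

h = 0.1, n = 4.
(h/2)·[y₀ + 2y₁ + 2y₂ + 2y₃ + y₄] = 0.05·(10.872) = 0.5436.

0.5436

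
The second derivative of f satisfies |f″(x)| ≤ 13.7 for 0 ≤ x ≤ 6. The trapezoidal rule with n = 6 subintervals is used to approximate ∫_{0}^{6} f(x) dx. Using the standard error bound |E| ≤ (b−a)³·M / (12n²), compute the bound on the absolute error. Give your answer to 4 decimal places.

6.8500

|E| ≤ (6)³·13.7 / (12·6²) = 2959.2/432 = 6.8500.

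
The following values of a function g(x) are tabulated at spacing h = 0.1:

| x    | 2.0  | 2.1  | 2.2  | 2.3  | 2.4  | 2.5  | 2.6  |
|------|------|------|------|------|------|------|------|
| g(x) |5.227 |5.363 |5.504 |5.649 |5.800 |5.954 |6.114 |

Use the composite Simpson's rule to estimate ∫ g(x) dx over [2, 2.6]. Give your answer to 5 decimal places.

3.39377

h = 0.1, n = 6.
(h/3)·[y₀ + 4y₁ + 2y₂ + 4y₃ + 2y₄ + 4y₅ + y₆] = 0.033333·(101.813) = 3.39377.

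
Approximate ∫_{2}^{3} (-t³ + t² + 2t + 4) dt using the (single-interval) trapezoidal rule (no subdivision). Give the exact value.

T = (b−a)/2 · [f(2) + f(3)] = 0.5·[4 + (-8)] = -2.

-2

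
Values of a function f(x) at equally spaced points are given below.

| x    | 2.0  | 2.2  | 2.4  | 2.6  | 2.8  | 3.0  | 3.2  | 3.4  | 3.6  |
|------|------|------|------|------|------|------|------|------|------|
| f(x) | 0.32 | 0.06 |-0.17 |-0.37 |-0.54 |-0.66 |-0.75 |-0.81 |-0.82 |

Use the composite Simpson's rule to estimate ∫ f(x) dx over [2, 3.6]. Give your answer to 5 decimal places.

h = 0.2, n = 8.
(h/3)·[y₀ + 4y₁ + 2y₂ + 4y₃ + 2y₄ + 4y₅ + 2y₆ + 4y₇ + y₈] = 0.066667·(-10.54) = -0.70267.

-0.70267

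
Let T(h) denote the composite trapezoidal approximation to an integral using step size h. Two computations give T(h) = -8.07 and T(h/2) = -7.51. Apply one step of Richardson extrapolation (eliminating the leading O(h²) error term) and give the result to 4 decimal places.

-7.3233

R = (4·T(h/2) − T(h)) / 3 = (4·(-7.51) − (-8.07))/3 = (-21.97)/3 = -7.3233.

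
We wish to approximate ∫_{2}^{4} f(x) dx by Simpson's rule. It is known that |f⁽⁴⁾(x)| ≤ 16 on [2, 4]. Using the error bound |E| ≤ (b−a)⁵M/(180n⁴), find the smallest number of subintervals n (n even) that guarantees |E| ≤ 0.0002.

Need 512/(180n⁴) ≤ 0.0002.
n⁴ ≥ 512/(180·0.0002) = 14222.2 ⇒ n ≥ 10.9205, so the smallest even n is 12. (n must be even for Simpson's rule.)

12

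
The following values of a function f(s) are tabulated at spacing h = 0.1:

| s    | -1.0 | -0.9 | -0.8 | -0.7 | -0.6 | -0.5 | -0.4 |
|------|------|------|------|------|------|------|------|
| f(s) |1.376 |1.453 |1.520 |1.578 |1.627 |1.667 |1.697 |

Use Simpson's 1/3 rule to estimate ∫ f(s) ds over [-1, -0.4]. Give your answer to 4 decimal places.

h = 0.1, n = 6.
(h/3)·[y₀ + 4y₁ + 2y₂ + 4y₃ + 2y₄ + 4y₅ + y₆] = 0.033333·(28.159) = 0.9386.

0.9386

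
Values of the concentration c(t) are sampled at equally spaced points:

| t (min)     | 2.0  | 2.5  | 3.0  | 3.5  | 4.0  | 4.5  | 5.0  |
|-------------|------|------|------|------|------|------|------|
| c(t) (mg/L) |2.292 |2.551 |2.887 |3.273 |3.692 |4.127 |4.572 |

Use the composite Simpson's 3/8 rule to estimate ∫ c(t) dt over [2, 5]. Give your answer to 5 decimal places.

9.97144

h = 0.5, n = 6.
(3h/8)·[y₀ + 3y₁ + 3y₂ + 2y₃ + 3y₄ + 3y₅ + y₆] = 0.1875·(53.181) = 9.97144.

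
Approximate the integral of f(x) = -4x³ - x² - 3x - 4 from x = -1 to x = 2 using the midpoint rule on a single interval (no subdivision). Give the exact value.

-18.75

M = (b−a)·f(0.5) = 3·(-6.25) = -18.75.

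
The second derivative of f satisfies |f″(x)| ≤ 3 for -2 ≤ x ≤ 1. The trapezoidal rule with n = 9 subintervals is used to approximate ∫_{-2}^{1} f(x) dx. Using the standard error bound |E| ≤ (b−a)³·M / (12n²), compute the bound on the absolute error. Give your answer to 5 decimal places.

0.08333

|E| ≤ (3)³·3 / (12·9²) = 81/972 = 0.08333.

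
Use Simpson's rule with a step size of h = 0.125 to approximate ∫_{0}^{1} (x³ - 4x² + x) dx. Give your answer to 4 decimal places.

-0.5833

h = (1 − 0)/8 = 0.125.
Nodes x₀,…,x₈ = 0, 0.125, 0.25, 0.375, 0.5, 0.625, 0.75, 0.875, 1.
f(x) = x³ - 4x² + x: f₀=0, f₁=0.064453125, f₂=0.015625, f₃=-0.134765625, f₄=-0.375, f₅=-0.693359375, f₆=-1.078125, f₇=-1.517578125, f₈=-2.
(h/3)·[f₀ + 4f₁ + 2f₂ + 4f₃ + 2f₄ + 4f₅ + 2f₆ + 4f₇ + f₈] = 0.041667·(-14) = -0.5833.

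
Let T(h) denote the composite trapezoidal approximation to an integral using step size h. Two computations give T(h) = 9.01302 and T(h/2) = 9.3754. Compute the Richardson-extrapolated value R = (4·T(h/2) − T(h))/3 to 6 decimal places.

R = (4·T(h/2) − T(h)) / 3 = (4·9.3754 − 9.01302)/3 = (28.48858)/3 = 9.496193.

9.496193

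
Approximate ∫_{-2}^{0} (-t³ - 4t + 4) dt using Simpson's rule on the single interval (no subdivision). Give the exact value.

20

S = (b−a)/6 · [f(-2) + 4f(-1) + f(0)] = 0.333333·[20 + 4·9 + 4] = 20.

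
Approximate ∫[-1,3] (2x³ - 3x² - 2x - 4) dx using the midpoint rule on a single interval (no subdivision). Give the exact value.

M = (b−a)·f(1) = 4·(-7) = -28.

-28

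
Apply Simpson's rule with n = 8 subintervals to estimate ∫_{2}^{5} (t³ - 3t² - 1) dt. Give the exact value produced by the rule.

h = (5 − 2)/8 = 0.375.
Nodes t₀,…,t₈ = 2, 2.375, 2.75, 3.125, 3.5, 3.875, 4.25, 4.625, 5.
f(t) = t³ - 3t² - 1: f₀=-5, f₁=-4.525390625, f₂=-2.890625, f₃=0.220703125, f₄=5.125, f₅=12.138671875, f₆=21.578125, f₇=33.759765625, f₈=49.
(h/3)·[f₀ + 4f₁ + 2f₂ + 4f₃ + 2f₄ + 4f₅ + 2f₆ + 4f₇ + f₈] = 0.125·(258) = 32.25.

32.25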